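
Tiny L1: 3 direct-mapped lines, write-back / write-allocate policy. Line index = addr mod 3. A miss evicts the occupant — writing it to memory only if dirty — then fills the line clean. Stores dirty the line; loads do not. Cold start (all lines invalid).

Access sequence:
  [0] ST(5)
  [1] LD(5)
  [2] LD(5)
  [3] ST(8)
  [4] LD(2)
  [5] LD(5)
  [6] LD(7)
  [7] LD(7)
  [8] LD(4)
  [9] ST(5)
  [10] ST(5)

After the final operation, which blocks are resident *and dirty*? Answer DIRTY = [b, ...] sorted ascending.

0: W B5 -> L2 miss  d=D]
1: R B5 -> L2 hit  d=D]
2: R B5 -> L2 hit  d=D]
3: W B8 -> L2 miss wb->B5  d=D]
4: R B2 -> L2 miss wb->B8  d=-]
5: R B5 -> L2 miss  d=-]
6: R B7 -> L1 miss  d=-]
7: R B7 -> L1 hit  d=-]
8: R B4 -> L1 miss  d=-]
9: W B5 -> L2 hit  d=D]
10: W B5 -> L2 hit  d=D]

DIRTY = [5]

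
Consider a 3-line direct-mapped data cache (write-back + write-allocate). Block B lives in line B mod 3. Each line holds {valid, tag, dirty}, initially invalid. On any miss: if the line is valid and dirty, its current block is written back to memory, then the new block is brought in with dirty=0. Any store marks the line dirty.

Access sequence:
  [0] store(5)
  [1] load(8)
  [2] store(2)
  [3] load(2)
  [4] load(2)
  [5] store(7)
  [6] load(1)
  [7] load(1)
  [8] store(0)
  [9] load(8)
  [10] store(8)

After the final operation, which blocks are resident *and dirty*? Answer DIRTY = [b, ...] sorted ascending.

0: W B5 -> L2 miss  d=D]
1: R B8 -> L2 miss wb->B5  d=-]
2: W B2 -> L2 miss  d=D]
3: R B2 -> L2 hit  d=D]
4: R B2 -> L2 hit  d=D]
5: W B7 -> L1 miss  d=D]
6: R B1 -> L1 miss wb->B7  d=-]
7: R B1 -> L1 hit  d=-]
8: W B0 -> L0 miss  d=D]
9: R B8 -> L2 miss wb->B2  d=-]
10: W B8 -> L2 hit  d=D]

DIRTY = [0, 8]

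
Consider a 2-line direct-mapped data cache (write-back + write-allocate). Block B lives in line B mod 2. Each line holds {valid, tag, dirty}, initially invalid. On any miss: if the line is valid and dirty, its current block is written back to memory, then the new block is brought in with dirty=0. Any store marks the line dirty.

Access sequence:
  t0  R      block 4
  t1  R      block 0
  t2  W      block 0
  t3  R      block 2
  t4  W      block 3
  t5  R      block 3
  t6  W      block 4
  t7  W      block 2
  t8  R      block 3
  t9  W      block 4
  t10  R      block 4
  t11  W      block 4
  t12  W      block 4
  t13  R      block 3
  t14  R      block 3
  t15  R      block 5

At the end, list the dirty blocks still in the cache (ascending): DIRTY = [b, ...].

  0 | R B4 → L0 miss [-]
  1 | R B0 → L0 miss [-]
  2 | W B0 → L0 hit [D]
  3 | R B2 → L0 miss wb→B0 [-]
  4 | W B3 → L1 miss [D]
  5 | R B3 → L1 hit [D]
  6 | W B4 → L0 miss [D]
  7 | W B2 → L0 miss wb→B4 [D]
  8 | R B3 → L1 hit [D]
  9 | W B4 → L0 miss wb→B2 [D]
  10 | R B4 → L0 hit [D]
  11 | W B4 → L0 hit [D]
  12 | W B4 → L0 hit [D]
  13 | R B3 → L1 hit [D]
  14 | R B3 → L1 hit [D]
  15 | R B5 → L1 miss wb→B3 [-]

DIRTY = [4]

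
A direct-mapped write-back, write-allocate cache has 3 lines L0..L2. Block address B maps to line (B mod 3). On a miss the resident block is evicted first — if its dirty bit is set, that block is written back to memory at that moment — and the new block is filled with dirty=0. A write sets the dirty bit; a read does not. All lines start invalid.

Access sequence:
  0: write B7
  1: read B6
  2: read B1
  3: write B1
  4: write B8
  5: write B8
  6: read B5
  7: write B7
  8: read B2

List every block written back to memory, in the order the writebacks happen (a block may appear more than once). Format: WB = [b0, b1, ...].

WB = [7, 8, 1]

  0 | W B7 → L1 miss [D]
  1 | R B6 → L0 miss [-]
  2 | R B1 → L1 miss wb→B7 [-]
  3 | W B1 → L1 hit [D]
  4 | W B8 → L2 miss [D]
  5 | W B8 → L2 hit [D]
  6 | R B5 → L2 miss wb→B8 [-]
  7 | W B7 → L1 miss wb→B1 [D]
  8 | R B2 → L2 miss [-]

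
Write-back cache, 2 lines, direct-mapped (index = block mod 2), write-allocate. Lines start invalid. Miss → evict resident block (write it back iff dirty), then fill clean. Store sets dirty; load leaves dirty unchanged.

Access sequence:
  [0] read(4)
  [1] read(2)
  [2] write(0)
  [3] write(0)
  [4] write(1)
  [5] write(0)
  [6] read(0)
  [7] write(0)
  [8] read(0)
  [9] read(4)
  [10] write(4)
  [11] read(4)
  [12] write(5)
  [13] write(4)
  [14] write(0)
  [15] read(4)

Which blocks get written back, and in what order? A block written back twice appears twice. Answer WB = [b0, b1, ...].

WB = [0, 1, 4, 0]

0: R B4 -> L0 miss  d=-]
1: R B2 -> L0 miss  d=-]
2: W B0 -> L0 miss  d=D]
3: W B0 -> L0 hit  d=D]
4: W B1 -> L1 miss  d=D]
5: W B0 -> L0 hit  d=D]
6: R B0 -> L0 hit  d=D]
7: W B0 -> L0 hit  d=D]
8: R B0 -> L0 hit  d=D]
9: R B4 -> L0 miss wb->B0  d=-]
10: W B4 -> L0 hit  d=D]
11: R B4 -> L0 hit  d=D]
12: W B5 -> L1 miss wb->B1  d=D]
13: W B4 -> L0 hit  d=D]
14: W B0 -> L0 miss wb->B4  d=D]
15: R B4 -> L0 miss wb->B0  d=-]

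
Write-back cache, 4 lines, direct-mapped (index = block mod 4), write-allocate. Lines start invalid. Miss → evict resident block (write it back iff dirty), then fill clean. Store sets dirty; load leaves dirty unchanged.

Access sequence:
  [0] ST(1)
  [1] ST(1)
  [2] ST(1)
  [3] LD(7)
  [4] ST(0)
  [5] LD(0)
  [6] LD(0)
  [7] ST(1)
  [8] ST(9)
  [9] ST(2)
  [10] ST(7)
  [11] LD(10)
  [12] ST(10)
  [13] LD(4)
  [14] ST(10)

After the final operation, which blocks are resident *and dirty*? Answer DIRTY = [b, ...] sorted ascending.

DIRTY = [7, 9, 10]

0: W B1 -> L1 miss  d=D]
1: W B1 -> L1 hit  d=D]
2: W B1 -> L1 hit  d=D]
3: R B7 -> L3 miss  d=-]
4: W B0 -> L0 miss  d=D]
5: R B0 -> L0 hit  d=D]
6: R B0 -> L0 hit  d=D]
7: W B1 -> L1 hit  d=D]
8: W B9 -> L1 miss wb->B1  d=D]
9: W B2 -> L2 miss  d=D]
10: W B7 -> L3 hit  d=D]
11: R B10 -> L2 miss wb->B2  d=-]
12: W B10 -> L2 hit  d=D]
13: R B4 -> L0 miss wb->B0  d=-]
14: W B10 -> L2 hit  d=D]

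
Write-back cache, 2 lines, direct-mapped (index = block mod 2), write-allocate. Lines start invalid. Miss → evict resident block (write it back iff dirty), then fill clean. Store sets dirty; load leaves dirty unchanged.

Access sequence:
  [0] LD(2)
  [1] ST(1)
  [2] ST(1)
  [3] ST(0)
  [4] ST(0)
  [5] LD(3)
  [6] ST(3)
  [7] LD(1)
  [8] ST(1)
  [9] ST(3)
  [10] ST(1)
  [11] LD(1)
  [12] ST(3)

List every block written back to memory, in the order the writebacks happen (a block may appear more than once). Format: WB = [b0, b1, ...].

0: R B2 -> L0 miss  d=-]
1: W B1 -> L1 miss  d=D]
2: W B1 -> L1 hit  d=D]
3: W B0 -> L0 miss  d=D]
4: W B0 -> L0 hit  d=D]
5: R B3 -> L1 miss wb->B1  d=-]
6: W B3 -> L1 hit  d=D]
7: R B1 -> L1 miss wb->B3  d=-]
8: W B1 -> L1 hit  d=D]
9: W B3 -> L1 miss wb->B1  d=D]
10: W B1 -> L1 miss wb->B3  d=D]
11: R B1 -> L1 hit  d=D]
12: W B3 -> L1 miss wb->B1  d=D]

WB = [1, 3, 1, 3, 1]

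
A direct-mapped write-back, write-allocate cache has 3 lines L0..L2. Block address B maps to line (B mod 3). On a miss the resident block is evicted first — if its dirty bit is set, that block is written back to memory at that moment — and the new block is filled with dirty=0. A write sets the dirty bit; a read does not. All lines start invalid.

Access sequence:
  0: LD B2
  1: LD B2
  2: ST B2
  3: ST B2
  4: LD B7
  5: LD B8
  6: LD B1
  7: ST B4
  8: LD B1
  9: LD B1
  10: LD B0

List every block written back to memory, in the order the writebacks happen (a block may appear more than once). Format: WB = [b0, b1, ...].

  0 | R B2 → L2 miss [-]
  1 | R B2 → L2 hit [-]
  2 | W B2 → L2 hit [D]
  3 | W B2 → L2 hit [D]
  4 | R B7 → L1 miss [-]
  5 | R B8 → L2 miss wb→B2 [-]
  6 | R B1 → L1 miss [-]
  7 | W B4 → L1 miss [D]
  8 | R B1 → L1 miss wb→B4 [-]
  9 | R B1 → L1 hit [-]
  10 | R B0 → L0 miss [-]

WB = [2, 4]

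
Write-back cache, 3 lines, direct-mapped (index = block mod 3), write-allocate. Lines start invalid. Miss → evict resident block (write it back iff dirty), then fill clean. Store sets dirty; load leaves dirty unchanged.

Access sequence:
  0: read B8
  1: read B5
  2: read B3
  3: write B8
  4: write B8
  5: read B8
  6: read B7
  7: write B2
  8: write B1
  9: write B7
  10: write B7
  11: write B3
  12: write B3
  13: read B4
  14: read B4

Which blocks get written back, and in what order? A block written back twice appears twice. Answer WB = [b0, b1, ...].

WB = [8, 1, 7]

0: R B8 → L2 miss [-]
1: R B5 → L2 miss [-]
2: R B3 → L0 miss [-]
3: W B8 → L2 miss [D]
4: W B8 → L2 hit [D]
5: R B8 → L2 hit [D]
6: R B7 → L1 miss [-]
7: W B2 → L2 miss wb→B8 [D]
8: W B1 → L1 miss [D]
9: W B7 → L1 miss wb→B1 [D]
10: W B7 → L1 hit [D]
11: W B3 → L0 hit [D]
12: W B3 → L0 hit [D]
13: R B4 → L1 miss wb→B7 [-]
14: R B4 → L1 hit [-]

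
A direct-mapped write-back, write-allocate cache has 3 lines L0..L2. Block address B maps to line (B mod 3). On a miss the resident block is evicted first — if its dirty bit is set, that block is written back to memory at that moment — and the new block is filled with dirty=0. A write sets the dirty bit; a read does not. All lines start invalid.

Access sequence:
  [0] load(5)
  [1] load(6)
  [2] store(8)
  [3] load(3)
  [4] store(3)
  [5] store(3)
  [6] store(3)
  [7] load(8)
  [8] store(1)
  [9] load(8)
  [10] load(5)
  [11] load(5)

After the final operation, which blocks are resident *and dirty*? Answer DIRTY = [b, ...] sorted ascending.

0: R B5 -> L2 miss  d=-]
1: R B6 -> L0 miss  d=-]
2: W B8 -> L2 miss  d=D]
3: R B3 -> L0 miss  d=-]
4: W B3 -> L0 hit  d=D]
5: W B3 -> L0 hit  d=D]
6: W B3 -> L0 hit  d=D]
7: R B8 -> L2 hit  d=D]
8: W B1 -> L1 miss  d=D]
9: R B8 -> L2 hit  d=D]
10: R B5 -> L2 miss wb->B8  d=-]
11: R B5 -> L2 hit  d=-]

DIRTY = [1, 3]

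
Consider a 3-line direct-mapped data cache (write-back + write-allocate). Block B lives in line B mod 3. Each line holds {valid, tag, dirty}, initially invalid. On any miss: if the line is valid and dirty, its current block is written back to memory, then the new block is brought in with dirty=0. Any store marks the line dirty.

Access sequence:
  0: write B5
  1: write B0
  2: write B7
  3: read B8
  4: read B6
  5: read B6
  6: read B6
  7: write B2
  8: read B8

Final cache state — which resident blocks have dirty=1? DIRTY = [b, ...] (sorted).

DIRTY = [7]

0: W B5 -> L2 miss  d=D]
1: W B0 -> L0 miss  d=D]
2: W B7 -> L1 miss  d=D]
3: R B8 -> L2 miss wb->B5  d=-]
4: R B6 -> L0 miss wb->B0  d=-]
5: R B6 -> L0 hit  d=-]
6: R B6 -> L0 hit  d=-]
7: W B2 -> L2 miss  d=D]
8: R B8 -> L2 miss wb->B2  d=-]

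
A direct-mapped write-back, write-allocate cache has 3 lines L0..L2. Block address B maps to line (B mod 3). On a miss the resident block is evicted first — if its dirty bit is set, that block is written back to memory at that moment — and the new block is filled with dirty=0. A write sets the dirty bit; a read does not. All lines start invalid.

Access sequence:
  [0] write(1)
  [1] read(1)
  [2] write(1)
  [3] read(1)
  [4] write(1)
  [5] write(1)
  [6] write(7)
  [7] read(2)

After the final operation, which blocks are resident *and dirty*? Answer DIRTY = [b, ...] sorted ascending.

  0 | W B1 → L1 miss [D]
  1 | R B1 → L1 hit [D]
  2 | W B1 → L1 hit [D]
  3 | R B1 → L1 hit [D]
  4 | W B1 → L1 hit [D]
  5 | W B1 → L1 hit [D]
  6 | W B7 → L1 miss wb→B1 [D]
  7 | R B2 → L2 miss [-]

DIRTY = [7]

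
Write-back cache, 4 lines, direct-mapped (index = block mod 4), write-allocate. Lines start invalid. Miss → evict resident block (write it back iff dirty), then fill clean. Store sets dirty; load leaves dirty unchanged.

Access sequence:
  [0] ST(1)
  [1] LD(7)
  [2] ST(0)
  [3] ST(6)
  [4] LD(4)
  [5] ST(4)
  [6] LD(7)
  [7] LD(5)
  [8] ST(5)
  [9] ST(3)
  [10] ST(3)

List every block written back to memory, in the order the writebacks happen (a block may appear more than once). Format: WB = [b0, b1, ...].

0: W B1 -> L1 miss  d=D]
1: R B7 -> L3 miss  d=-]
2: W B0 -> L0 miss  d=D]
3: W B6 -> L2 miss  d=D]
4: R B4 -> L0 miss wb->B0  d=-]
5: W B4 -> L0 hit  d=D]
6: R B7 -> L3 hit  d=-]
7: R B5 -> L1 miss wb->B1  d=-]
8: W B5 -> L1 hit  d=D]
9: W B3 -> L3 miss  d=D]
10: W B3 -> L3 hit  d=D]

WB = [0, 1]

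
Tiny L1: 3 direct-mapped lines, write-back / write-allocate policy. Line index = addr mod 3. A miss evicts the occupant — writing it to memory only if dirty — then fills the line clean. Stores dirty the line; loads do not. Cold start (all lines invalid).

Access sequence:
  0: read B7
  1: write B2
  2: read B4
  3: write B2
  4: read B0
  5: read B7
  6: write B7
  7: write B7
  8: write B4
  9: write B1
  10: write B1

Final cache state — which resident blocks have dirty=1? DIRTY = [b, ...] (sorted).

0: R B7 -> L1 miss  d=-]
1: W B2 -> L2 miss  d=D]
2: R B4 -> L1 miss  d=-]
3: W B2 -> L2 hit  d=D]
4: R B0 -> L0 miss  d=-]
5: R B7 -> L1 miss  d=-]
6: W B7 -> L1 hit  d=D]
7: W B7 -> L1 hit  d=D]
8: W B4 -> L1 miss wb->B7  d=D]
9: W B1 -> L1 miss wb->B4  d=D]
10: W B1 -> L1 hit  d=D]

DIRTY = [1, 2]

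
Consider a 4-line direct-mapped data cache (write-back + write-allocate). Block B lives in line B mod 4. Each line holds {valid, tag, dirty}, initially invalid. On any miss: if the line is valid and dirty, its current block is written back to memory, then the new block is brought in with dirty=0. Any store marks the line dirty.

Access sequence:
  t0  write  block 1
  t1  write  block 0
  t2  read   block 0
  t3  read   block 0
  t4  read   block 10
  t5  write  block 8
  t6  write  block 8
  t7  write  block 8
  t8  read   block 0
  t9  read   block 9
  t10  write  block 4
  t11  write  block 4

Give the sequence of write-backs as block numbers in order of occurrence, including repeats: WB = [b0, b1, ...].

WB = [0, 8, 1]

0: W B1 → L1 miss [D]
1: W B0 → L0 miss [D]
2: R B0 → L0 hit [D]
3: R B0 → L0 hit [D]
4: R B10 → L2 miss [-]
5: W B8 → L0 miss wb→B0 [D]
6: W B8 → L0 hit [D]
7: W B8 → L0 hit [D]
8: R B0 → L0 miss wb→B8 [-]
9: R B9 → L1 miss wb→B1 [-]
10: W B4 → L0 miss [D]
11: W B4 → L0 hit [D]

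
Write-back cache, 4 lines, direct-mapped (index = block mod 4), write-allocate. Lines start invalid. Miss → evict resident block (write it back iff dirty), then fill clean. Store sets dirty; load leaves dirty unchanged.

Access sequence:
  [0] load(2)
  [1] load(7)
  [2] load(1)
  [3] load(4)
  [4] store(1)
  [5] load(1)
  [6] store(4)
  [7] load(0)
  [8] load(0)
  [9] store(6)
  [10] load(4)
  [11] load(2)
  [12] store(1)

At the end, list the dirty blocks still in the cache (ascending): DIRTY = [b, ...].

0: R B2 → L2 miss [-]
1: R B7 → L3 miss [-]
2: R B1 → L1 miss [-]
3: R B4 → L0 miss [-]
4: W B1 → L1 hit [D]
5: R B1 → L1 hit [D]
6: W B4 → L0 hit [D]
7: R B0 → L0 miss wb→B4 [-]
8: R B0 → L0 hit [-]
9: W B6 → L2 miss [D]
10: R B4 → L0 miss [-]
11: R B2 → L2 miss wb→B6 [-]
12: W B1 → L1 hit [D]

DIRTY = [1]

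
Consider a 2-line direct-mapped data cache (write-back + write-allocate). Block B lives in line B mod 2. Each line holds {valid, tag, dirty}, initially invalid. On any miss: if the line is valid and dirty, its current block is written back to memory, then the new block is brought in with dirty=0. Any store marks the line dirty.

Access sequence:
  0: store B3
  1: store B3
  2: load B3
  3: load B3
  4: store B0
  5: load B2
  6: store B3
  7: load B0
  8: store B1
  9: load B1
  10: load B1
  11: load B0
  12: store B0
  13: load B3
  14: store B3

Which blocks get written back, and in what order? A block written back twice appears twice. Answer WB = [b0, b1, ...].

WB = [0, 3, 1]

  0 | W B3 → L1 miss [D]
  1 | W B3 → L1 hit [D]
  2 | R B3 → L1 hit [D]
  3 | R B3 → L1 hit [D]
  4 | W B0 → L0 miss [D]
  5 | R B2 → L0 miss wb→B0 [-]
  6 | W B3 → L1 hit [D]
  7 | R B0 → L0 miss [-]
  8 | W B1 → L1 miss wb→B3 [D]
  9 | R B1 → L1 hit [D]
  10 | R B1 → L1 hit [D]
  11 | R B0 → L0 hit [-]
  12 | W B0 → L0 hit [D]
  13 | R B3 → L1 miss wb→B1 [-]
  14 | W B3 → L1 hit [D]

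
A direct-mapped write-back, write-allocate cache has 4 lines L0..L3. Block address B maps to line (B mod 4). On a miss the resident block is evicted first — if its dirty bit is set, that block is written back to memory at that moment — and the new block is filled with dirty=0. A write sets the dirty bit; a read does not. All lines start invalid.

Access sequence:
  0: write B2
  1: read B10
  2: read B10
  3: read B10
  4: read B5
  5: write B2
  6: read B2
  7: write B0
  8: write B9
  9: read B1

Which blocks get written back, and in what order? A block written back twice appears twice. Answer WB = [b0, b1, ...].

  0 | W B2 → L2 miss [D]
  1 | R B10 → L2 miss wb→B2 [-]
  2 | R B10 → L2 hit [-]
  3 | R B10 → L2 hit [-]
  4 | R B5 → L1 miss [-]
  5 | W B2 → L2 miss [D]
  6 | R B2 → L2 hit [D]
  7 | W B0 → L0 miss [D]
  8 | W B9 → L1 miss [D]
  9 | R B1 → L1 miss wb→B9 [-]

WB = [2, 9]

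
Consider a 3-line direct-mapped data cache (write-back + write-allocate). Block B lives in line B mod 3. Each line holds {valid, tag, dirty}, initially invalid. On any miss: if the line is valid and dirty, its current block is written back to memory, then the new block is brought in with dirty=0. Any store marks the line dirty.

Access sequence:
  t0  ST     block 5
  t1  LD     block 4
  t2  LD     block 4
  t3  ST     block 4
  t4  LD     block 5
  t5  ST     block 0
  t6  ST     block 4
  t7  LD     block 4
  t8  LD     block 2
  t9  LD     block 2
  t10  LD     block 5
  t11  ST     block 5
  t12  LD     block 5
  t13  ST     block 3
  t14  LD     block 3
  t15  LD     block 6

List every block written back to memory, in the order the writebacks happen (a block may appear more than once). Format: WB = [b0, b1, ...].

WB = [5, 0, 3]

0: W B5 -> L2 miss  d=D]
1: R B4 -> L1 miss  d=-]
2: R B4 -> L1 hit  d=-]
3: W B4 -> L1 hit  d=D]
4: R B5 -> L2 hit  d=D]
5: W B0 -> L0 miss  d=D]
6: W B4 -> L1 hit  d=D]
7: R B4 -> L1 hit  d=D]
8: R B2 -> L2 miss wb->B5  d=-]
9: R B2 -> L2 hit  d=-]
10: R B5 -> L2 miss  d=-]
11: W B5 -> L2 hit  d=D]
12: R B5 -> L2 hit  d=D]
13: W B3 -> L0 miss wb->B0  d=D]
14: R B3 -> L0 hit  d=D]
15: R B6 -> L0 miss wb->B3  d=-]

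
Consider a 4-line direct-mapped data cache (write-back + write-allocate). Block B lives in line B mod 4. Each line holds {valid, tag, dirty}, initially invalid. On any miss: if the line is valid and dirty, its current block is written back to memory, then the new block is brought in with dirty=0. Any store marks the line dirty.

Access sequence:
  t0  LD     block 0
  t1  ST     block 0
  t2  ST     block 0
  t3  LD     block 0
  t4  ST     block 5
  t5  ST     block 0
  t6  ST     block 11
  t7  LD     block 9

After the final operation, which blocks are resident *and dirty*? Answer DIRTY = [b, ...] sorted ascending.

0: R B0 → L0 miss [-]
1: W B0 → L0 hit [D]
2: W B0 → L0 hit [D]
3: R B0 → L0 hit [D]
4: W B5 → L1 miss [D]
5: W B0 → L0 hit [D]
6: W B11 → L3 miss [D]
7: R B9 → L1 miss wb→B5 [-]

DIRTY = [0, 11]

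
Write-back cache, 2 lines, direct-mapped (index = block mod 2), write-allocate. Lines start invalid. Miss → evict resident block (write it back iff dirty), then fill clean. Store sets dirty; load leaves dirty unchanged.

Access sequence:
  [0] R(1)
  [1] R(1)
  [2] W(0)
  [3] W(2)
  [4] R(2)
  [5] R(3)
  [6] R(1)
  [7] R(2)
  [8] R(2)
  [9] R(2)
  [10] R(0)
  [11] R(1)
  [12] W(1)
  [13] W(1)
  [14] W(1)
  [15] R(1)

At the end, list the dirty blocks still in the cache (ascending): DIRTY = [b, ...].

DIRTY = [1]

0: R B1 → L1 miss [-]
1: R B1 → L1 hit [-]
2: W B0 → L0 miss [D]
3: W B2 → L0 miss wb→B0 [D]
4: R B2 → L0 hit [D]
5: R B3 → L1 miss [-]
6: R B1 → L1 miss [-]
7: R B2 → L0 hit [D]
8: R B2 → L0 hit [D]
9: R B2 → L0 hit [D]
10: R B0 → L0 miss wb→B2 [-]
11: R B1 → L1 hit [-]
12: W B1 → L1 hit [D]
13: W B1 → L1 hit [D]
14: W B1 → L1 hit [D]
15: R B1 → L1 hit [D]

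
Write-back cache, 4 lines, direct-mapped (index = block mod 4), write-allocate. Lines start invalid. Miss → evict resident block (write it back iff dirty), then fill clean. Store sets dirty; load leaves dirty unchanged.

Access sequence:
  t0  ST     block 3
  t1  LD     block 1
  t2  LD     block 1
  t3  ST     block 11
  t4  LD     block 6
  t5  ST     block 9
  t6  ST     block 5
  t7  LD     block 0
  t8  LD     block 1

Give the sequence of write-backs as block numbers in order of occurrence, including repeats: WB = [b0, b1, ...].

0: W B3 → L3 miss [D]
1: R B1 → L1 miss [-]
2: R B1 → L1 hit [-]
3: W B11 → L3 miss wb→B3 [D]
4: R B6 → L2 miss [-]
5: W B9 → L1 miss [D]
6: W B5 → L1 miss wb→B9 [D]
7: R B0 → L0 miss [-]
8: R B1 → L1 miss wb→B5 [-]

WB = [3, 9, 5]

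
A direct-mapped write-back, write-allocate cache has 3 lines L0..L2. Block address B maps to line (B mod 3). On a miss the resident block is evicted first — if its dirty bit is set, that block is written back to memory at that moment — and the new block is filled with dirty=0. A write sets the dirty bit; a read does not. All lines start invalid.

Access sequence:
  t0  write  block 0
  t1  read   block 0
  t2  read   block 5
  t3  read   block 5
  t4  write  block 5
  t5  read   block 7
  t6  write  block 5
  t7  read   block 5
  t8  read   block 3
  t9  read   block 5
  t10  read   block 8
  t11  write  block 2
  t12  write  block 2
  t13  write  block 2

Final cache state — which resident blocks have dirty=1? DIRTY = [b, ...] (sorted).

  0 | W B0 → L0 miss [D]
  1 | R B0 → L0 hit [D]
  2 | R B5 → L2 miss [-]
  3 | R B5 → L2 hit [-]
  4 | W B5 → L2 hit [D]
  5 | R B7 → L1 miss [-]
  6 | W B5 → L2 hit [D]
  7 | R B5 → L2 hit [D]
  8 | R B3 → L0 miss wb→B0 [-]
  9 | R B5 → L2 hit [D]
  10 | R B8 → L2 miss wb→B5 [-]
  11 | W B2 → L2 miss [D]
  12 | W B2 → L2 hit [D]
  13 | W B2 → L2 hit [D]

DIRTY = [2]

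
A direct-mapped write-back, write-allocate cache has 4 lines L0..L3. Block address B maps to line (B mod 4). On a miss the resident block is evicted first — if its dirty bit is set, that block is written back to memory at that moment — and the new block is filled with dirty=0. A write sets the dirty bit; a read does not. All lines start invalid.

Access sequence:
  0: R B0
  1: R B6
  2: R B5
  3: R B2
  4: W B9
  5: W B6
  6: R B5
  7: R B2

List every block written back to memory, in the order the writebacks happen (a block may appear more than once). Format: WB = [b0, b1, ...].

WB = [9, 6]

0: R B0 -> L0 miss  d=-]
1: R B6 -> L2 miss  d=-]
2: R B5 -> L1 miss  d=-]
3: R B2 -> L2 miss  d=-]
4: W B9 -> L1 miss  d=D]
5: W B6 -> L2 miss  d=D]
6: R B5 -> L1 miss wb->B9  d=-]
7: R B2 -> L2 miss wb->B6  d=-]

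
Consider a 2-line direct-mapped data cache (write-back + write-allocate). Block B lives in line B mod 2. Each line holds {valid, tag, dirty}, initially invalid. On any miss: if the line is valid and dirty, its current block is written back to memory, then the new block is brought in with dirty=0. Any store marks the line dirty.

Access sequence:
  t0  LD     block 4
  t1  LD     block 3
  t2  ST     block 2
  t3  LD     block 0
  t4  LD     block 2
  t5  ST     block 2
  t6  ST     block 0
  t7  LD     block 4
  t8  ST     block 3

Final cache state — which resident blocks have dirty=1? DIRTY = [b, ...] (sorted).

0: R B4 -> L0 miss  d=-]
1: R B3 -> L1 miss  d=-]
2: W B2 -> L0 miss  d=D]
3: R B0 -> L0 miss wb->B2  d=-]
4: R B2 -> L0 miss  d=-]
5: W B2 -> L0 hit  d=D]
6: W B0 -> L0 miss wb->B2  d=D]
7: R B4 -> L0 miss wb->B0  d=-]
8: W B3 -> L1 hit  d=D]

DIRTY = [3]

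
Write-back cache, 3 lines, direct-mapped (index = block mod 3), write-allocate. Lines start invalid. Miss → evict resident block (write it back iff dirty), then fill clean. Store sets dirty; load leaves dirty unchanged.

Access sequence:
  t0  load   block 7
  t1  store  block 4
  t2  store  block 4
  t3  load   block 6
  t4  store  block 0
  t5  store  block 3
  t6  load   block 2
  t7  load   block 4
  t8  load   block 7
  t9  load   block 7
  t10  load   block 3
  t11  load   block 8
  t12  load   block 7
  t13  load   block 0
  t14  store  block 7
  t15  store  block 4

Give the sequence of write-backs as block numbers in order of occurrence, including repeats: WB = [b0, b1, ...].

0: R B7 → L1 miss [-]
1: W B4 → L1 miss [D]
2: W B4 → L1 hit [D]
3: R B6 → L0 miss [-]
4: W B0 → L0 miss [D]
5: W B3 → L0 miss wb→B0 [D]
6: R B2 → L2 miss [-]
7: R B4 → L1 hit [D]
8: R B7 → L1 miss wb→B4 [-]
9: R B7 → L1 hit [-]
10: R B3 → L0 hit [D]
11: R B8 → L2 miss [-]
12: R B7 → L1 hit [-]
13: R B0 → L0 miss wb→B3 [-]
14: W B7 → L1 hit [D]
15: W B4 → L1 miss wb→B7 [D]

WB = [0, 4, 3, 7]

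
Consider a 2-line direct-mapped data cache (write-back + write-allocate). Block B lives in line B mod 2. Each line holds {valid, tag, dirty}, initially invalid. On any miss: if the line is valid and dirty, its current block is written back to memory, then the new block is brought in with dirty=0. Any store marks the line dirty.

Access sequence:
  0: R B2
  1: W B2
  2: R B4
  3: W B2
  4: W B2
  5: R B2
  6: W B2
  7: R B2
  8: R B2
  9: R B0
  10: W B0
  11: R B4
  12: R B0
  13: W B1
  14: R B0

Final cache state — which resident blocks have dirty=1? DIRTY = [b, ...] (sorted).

DIRTY = [1]

0: R B2 → L0 miss [-]
1: W B2 → L0 hit [D]
2: R B4 → L0 miss wb→B2 [-]
3: W B2 → L0 miss [D]
4: W B2 → L0 hit [D]
5: R B2 → L0 hit [D]
6: W B2 → L0 hit [D]
7: R B2 → L0 hit [D]
8: R B2 → L0 hit [D]
9: R B0 → L0 miss wb→B2 [-]
10: W B0 → L0 hit [D]
11: R B4 → L0 miss wb→B0 [-]
12: R B0 → L0 miss [-]
13: W B1 → L1 miss [D]
14: R B0 → L0 hit [-]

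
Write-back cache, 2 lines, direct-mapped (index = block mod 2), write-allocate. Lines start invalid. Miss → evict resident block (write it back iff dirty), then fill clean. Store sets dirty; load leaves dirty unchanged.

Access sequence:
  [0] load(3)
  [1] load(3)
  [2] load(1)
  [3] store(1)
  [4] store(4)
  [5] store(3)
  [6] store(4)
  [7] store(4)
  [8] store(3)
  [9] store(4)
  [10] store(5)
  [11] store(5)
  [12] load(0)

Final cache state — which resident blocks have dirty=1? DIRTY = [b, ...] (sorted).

0: R B3 → L1 miss [-]
1: R B3 → L1 hit [-]
2: R B1 → L1 miss [-]
3: W B1 → L1 hit [D]
4: W B4 → L0 miss [D]
5: W B3 → L1 miss wb→B1 [D]
6: W B4 → L0 hit [D]
7: W B4 → L0 hit [D]
8: W B3 → L1 hit [D]
9: W B4 → L0 hit [D]
10: W B5 → L1 miss wb→B3 [D]
11: W B5 → L1 hit [D]
12: R B0 → L0 miss wb→B4 [-]

DIRTY = [5]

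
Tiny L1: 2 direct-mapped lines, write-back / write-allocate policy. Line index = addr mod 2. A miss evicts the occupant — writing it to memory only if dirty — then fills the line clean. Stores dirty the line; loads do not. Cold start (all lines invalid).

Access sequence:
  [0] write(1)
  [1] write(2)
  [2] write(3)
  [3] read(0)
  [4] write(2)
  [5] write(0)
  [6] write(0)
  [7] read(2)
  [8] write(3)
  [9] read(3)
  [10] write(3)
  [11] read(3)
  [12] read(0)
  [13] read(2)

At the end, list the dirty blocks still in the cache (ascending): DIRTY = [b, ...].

DIRTY = [3]

0: W B1 -> L1 miss  d=D]
1: W B2 -> L0 miss  d=D]
2: W B3 -> L1 miss wb->B1  d=D]
3: R B0 -> L0 miss wb->B2  d=-]
4: W B2 -> L0 miss  d=D]
5: W B0 -> L0 miss wb->B2  d=D]
6: W B0 -> L0 hit  d=D]
7: R B2 -> L0 miss wb->B0  d=-]
8: W B3 -> L1 hit  d=D]
9: R B3 -> L1 hit  d=D]
10: W B3 -> L1 hit  d=D]
11: R B3 -> L1 hit  d=D]
12: R B0 -> L0 miss  d=-]
13: R B2 -> L0 miss  d=-]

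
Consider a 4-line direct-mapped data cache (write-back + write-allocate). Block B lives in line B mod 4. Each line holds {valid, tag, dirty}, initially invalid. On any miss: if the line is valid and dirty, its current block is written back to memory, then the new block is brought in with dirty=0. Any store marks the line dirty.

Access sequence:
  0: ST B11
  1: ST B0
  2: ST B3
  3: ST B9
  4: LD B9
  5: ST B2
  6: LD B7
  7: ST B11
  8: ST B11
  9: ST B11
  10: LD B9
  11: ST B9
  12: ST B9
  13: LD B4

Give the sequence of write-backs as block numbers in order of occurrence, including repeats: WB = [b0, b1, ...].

WB = [11, 3, 0]

0: W B11 → L3 miss [D]
1: W B0 → L0 miss [D]
2: W B3 → L3 miss wb→B11 [D]
3: W B9 → L1 miss [D]
4: R B9 → L1 hit [D]
5: W B2 → L2 miss [D]
6: R B7 → L3 miss wb→B3 [-]
7: W B11 → L3 miss [D]
8: W B11 → L3 hit [D]
9: W B11 → L3 hit [D]
10: R B9 → L1 hit [D]
11: W B9 → L1 hit [D]
12: W B9 → L1 hit [D]
13: R B4 → L0 miss wb→B0 [-]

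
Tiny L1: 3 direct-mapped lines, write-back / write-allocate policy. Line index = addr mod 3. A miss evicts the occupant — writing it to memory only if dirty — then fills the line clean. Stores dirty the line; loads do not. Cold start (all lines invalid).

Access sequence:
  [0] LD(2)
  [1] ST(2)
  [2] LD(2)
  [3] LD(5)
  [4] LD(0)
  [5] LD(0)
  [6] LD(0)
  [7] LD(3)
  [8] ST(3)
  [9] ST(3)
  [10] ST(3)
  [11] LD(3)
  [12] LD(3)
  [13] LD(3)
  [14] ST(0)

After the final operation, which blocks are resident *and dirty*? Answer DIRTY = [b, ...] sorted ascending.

  0 | R B2 → L2 miss [-]
  1 | W B2 → L2 hit [D]
  2 | R B2 → L2 hit [D]
  3 | R B5 → L2 miss wb→B2 [-]
  4 | R B0 → L0 miss [-]
  5 | R B0 → L0 hit [-]
  6 | R B0 → L0 hit [-]
  7 | R B3 → L0 miss [-]
  8 | W B3 → L0 hit [D]
  9 | W B3 → L0 hit [D]
  10 | W B3 → L0 hit [D]
  11 | R B3 → L0 hit [D]
  12 | R B3 → L0 hit [D]
  13 | R B3 → L0 hit [D]
  14 | W B0 → L0 miss wb→B3 [D]

DIRTY = [0]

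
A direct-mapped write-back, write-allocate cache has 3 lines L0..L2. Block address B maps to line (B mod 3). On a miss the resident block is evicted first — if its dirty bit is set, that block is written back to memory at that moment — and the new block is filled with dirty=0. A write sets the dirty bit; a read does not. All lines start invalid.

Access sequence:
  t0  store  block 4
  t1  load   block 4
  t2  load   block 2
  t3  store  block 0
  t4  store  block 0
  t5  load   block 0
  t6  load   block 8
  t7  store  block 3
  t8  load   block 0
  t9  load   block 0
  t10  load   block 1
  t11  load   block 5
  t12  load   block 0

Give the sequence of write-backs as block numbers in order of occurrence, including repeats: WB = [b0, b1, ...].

0: W B4 → L1 miss [D]
1: R B4 → L1 hit [D]
2: R B2 → L2 miss [-]
3: W B0 → L0 miss [D]
4: W B0 → L0 hit [D]
5: R B0 → L0 hit [D]
6: R B8 → L2 miss [-]
7: W B3 → L0 miss wb→B0 [D]
8: R B0 → L0 miss wb→B3 [-]
9: R B0 → L0 hit [-]
10: R B1 → L1 miss wb→B4 [-]
11: R B5 → L2 miss [-]
12: R B0 → L0 hit [-]

WB = [0, 3, 4]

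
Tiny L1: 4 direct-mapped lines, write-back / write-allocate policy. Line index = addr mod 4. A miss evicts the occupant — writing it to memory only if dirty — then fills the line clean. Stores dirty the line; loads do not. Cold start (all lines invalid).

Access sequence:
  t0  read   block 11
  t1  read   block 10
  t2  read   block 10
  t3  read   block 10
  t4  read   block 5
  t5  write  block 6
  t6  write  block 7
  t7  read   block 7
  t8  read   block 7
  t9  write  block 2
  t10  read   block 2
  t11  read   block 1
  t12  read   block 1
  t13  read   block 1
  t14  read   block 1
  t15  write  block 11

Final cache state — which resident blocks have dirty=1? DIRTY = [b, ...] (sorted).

DIRTY = [2, 11]

0: R B11 -> L3 miss  d=-]
1: R B10 -> L2 miss  d=-]
2: R B10 -> L2 hit  d=-]
3: R B10 -> L2 hit  d=-]
4: R B5 -> L1 miss  d=-]
5: W B6 -> L2 miss  d=D]
6: W B7 -> L3 miss  d=D]
7: R B7 -> L3 hit  d=D]
8: R B7 -> L3 hit  d=D]
9: W B2 -> L2 miss wb->B6  d=D]
10: R B2 -> L2 hit  d=D]
11: R B1 -> L1 miss  d=-]
12: R B1 -> L1 hit  d=-]
13: R B1 -> L1 hit  d=-]
14: R B1 -> L1 hit  d=-]
15: W B11 -> L3 miss wb->B7  d=D]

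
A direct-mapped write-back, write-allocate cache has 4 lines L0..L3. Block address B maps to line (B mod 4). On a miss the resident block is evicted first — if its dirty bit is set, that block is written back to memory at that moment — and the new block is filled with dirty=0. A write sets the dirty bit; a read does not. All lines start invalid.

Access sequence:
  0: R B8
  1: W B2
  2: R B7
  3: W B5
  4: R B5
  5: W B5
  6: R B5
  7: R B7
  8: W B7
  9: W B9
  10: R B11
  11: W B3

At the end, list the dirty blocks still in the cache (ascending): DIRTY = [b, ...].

0: R B8 → L0 miss [-]
1: W B2 → L2 miss [D]
2: R B7 → L3 miss [-]
3: W B5 → L1 miss [D]
4: R B5 → L1 hit [D]
5: W B5 → L1 hit [D]
6: R B5 → L1 hit [D]
7: R B7 → L3 hit [-]
8: W B7 → L3 hit [D]
9: W B9 → L1 miss wb→B5 [D]
10: R B11 → L3 miss wb→B7 [-]
11: W B3 → L3 miss [D]

DIRTY = [2, 3, 9]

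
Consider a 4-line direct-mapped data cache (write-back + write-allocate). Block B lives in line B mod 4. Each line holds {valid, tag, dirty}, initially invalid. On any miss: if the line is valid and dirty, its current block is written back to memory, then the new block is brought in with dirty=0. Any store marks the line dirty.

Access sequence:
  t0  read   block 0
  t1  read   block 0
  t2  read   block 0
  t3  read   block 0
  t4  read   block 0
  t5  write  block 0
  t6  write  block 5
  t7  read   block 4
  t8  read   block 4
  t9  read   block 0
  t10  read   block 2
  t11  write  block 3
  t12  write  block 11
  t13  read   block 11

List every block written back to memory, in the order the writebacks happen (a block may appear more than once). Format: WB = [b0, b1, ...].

WB = [0, 3]

  0 | R B0 → L0 miss [-]
  1 | R B0 → L0 hit [-]
  2 | R B0 → L0 hit [-]
  3 | R B0 → L0 hit [-]
  4 | R B0 → L0 hit [-]
  5 | W B0 → L0 hit [D]
  6 | W B5 → L1 miss [D]
  7 | R B4 → L0 miss wb→B0 [-]
  8 | R B4 → L0 hit [-]
  9 | R B0 → L0 miss [-]
  10 | R B2 → L2 miss [-]
  11 | W B3 → L3 miss [D]
  12 | W B11 → L3 miss wb→B3 [D]
  13 | R B11 → L3 hit [D]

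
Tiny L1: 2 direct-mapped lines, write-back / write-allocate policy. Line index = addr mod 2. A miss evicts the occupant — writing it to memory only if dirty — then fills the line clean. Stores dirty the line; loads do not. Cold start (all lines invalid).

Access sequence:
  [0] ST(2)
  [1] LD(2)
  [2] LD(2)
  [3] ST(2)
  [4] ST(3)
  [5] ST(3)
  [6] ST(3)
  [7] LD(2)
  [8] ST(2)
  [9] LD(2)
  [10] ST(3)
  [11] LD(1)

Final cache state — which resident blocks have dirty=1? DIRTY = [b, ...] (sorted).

  0 | W B2 → L0 miss [D]
  1 | R B2 → L0 hit [D]
  2 | R B2 → L0 hit [D]
  3 | W B2 → L0 hit [D]
  4 | W B3 → L1 miss [D]
  5 | W B3 → L1 hit [D]
  6 | W B3 → L1 hit [D]
  7 | R B2 → L0 hit [D]
  8 | W B2 → L0 hit [D]
  9 | R B2 → L0 hit [D]
  10 | W B3 → L1 hit [D]
  11 | R B1 → L1 miss wb→B3 [-]

DIRTY = [2]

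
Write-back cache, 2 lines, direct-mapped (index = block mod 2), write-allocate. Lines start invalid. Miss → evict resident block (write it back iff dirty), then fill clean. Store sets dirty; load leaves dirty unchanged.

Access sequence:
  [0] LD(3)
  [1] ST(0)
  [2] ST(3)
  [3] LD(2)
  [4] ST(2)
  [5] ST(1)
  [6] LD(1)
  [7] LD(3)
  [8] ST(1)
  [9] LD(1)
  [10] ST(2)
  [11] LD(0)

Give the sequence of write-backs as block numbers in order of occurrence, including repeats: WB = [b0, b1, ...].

0: R B3 → L1 miss [-]
1: W B0 → L0 miss [D]
2: W B3 → L1 hit [D]
3: R B2 → L0 miss wb→B0 [-]
4: W B2 → L0 hit [D]
5: W B1 → L1 miss wb→B3 [D]
6: R B1 → L1 hit [D]
7: R B3 → L1 miss wb→B1 [-]
8: W B1 → L1 miss [D]
9: R B1 → L1 hit [D]
10: W B2 → L0 hit [D]
11: R B0 → L0 miss wb→B2 [-]

WB = [0, 3, 1, 2]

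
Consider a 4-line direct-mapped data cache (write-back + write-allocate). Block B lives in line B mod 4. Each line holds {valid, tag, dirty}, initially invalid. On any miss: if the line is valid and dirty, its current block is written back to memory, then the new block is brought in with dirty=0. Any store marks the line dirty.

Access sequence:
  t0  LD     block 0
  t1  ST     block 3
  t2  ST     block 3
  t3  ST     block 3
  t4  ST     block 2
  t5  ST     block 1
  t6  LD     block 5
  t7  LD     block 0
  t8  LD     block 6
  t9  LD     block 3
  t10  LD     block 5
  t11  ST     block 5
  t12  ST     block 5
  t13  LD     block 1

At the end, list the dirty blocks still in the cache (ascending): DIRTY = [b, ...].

DIRTY = [3]

0: R B0 → L0 miss [-]
1: W B3 → L3 miss [D]
2: W B3 → L3 hit [D]
3: W B3 → L3 hit [D]
4: W B2 → L2 miss [D]
5: W B1 → L1 miss [D]
6: R B5 → L1 miss wb→B1 [-]
7: R B0 → L0 hit [-]
8: R B6 → L2 miss wb→B2 [-]
9: R B3 → L3 hit [D]
10: R B5 → L1 hit [-]
11: W B5 → L1 hit [D]
12: W B5 → L1 hit [D]
13: R B1 → L1 miss wb→B5 [-]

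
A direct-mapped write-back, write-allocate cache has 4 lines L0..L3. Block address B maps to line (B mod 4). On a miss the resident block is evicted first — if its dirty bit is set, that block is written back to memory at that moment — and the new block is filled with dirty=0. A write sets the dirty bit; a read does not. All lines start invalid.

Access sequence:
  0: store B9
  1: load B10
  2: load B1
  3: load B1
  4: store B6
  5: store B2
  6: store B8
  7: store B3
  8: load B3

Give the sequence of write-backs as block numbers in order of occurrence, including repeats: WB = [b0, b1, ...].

WB = [9, 6]

0: W B9 → L1 miss [D]
1: R B10 → L2 miss [-]
2: R B1 → L1 miss wb→B9 [-]
3: R B1 → L1 hit [-]
4: W B6 → L2 miss [D]
5: W B2 → L2 miss wb→B6 [D]
6: W B8 → L0 miss [D]
7: W B3 → L3 miss [D]
8: R B3 → L3 hit [D]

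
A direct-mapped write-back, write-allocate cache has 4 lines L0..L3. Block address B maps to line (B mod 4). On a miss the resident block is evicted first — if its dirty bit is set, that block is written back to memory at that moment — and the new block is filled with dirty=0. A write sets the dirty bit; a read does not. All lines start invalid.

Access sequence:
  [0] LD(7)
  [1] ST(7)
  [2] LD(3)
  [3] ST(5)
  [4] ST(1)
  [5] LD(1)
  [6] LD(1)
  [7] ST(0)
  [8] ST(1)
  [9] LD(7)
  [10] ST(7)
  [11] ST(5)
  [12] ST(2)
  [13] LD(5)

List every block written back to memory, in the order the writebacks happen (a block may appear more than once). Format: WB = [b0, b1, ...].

0: R B7 -> L3 miss  d=-]
1: W B7 -> L3 hit  d=D]
2: R B3 -> L3 miss wb->B7  d=-]
3: W B5 -> L1 miss  d=D]
4: W B1 -> L1 miss wb->B5  d=D]
5: R B1 -> L1 hit  d=D]
6: R B1 -> L1 hit  d=D]
7: W B0 -> L0 miss  d=D]
8: W B1 -> L1 hit  d=D]
9: R B7 -> L3 miss  d=-]
10: W B7 -> L3 hit  d=D]
11: W B5 -> L1 miss wb->B1  d=D]
12: W B2 -> L2 miss  d=D]
13: R B5 -> L1 hit  d=D]

WB = [7, 5, 1]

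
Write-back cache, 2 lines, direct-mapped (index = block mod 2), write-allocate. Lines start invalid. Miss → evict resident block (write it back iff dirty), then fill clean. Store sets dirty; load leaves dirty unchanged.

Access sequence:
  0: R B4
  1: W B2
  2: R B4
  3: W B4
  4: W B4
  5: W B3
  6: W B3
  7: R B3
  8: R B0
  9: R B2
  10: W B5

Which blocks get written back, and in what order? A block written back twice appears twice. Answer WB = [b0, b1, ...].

WB = [2, 4, 3]

  0 | R B4 → L0 miss [-]
  1 | W B2 → L0 miss [D]
  2 | R B4 → L0 miss wb→B2 [-]
  3 | W B4 → L0 hit [D]
  4 | W B4 → L0 hit [D]
  5 | W B3 → L1 miss [D]
  6 | W B3 → L1 hit [D]
  7 | R B3 → L1 hit [D]
  8 | R B0 → L0 miss wb→B4 [-]
  9 | R B2 → L0 miss [-]
  10 | W B5 → L1 miss wb→B3 [D]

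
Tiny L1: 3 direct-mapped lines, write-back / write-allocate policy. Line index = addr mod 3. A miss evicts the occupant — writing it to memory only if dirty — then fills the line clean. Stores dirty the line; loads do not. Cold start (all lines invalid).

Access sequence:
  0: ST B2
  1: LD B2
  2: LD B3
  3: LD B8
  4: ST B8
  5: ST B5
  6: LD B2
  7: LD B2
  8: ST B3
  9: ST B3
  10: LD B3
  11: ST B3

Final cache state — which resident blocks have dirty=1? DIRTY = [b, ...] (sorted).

DIRTY = [3]

0: W B2 -> L2 miss  d=D]
1: R B2 -> L2 hit  d=D]
2: R B3 -> L0 miss  d=-]
3: R B8 -> L2 miss wb->B2  d=-]
4: W B8 -> L2 hit  d=D]
5: W B5 -> L2 miss wb->B8  d=D]
6: R B2 -> L2 miss wb->B5  d=-]
7: R B2 -> L2 hit  d=-]
8: W B3 -> L0 hit  d=D]
9: W B3 -> L0 hit  d=D]
10: R B3 -> L0 hit  d=D]
11: W B3 -> L0 hit  d=D]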